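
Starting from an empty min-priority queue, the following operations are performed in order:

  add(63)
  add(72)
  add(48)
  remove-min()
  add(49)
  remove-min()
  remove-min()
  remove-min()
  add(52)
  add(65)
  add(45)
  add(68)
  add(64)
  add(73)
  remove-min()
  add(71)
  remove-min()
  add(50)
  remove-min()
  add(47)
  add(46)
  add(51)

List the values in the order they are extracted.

48, 49, 63, 72, 45, 52, 50

insert 63 → {63}
insert 72 → {63, 72}
insert 48 → {48, 63, 72}
remove-min → 48; now {63, 72}
insert 49 → {49, 63, 72}
remove-min → 49; now {63, 72}
remove-min → 63; now {72}
remove-min → 72; now {}
insert 52 → {52}
insert 65 → {52, 65}
insert 45 → {45, 52, 65}
insert 68 → {45, 52, 65, 68}
insert 64 → {45, 52, 64, 65, 68}
insert 73 → {45, 52, 64, 65, 68, 73}
remove-min → 45; now {52, 64, 65, 68, 73}
insert 71 → {52, 64, 65, 68, 71, 73}
remove-min → 52; now {64, 65, 68, 71, 73}
insert 50 → {50, 64, 65, 68, 71, 73}
remove-min → 50; now {64, 65, 68, 71, 73}
insert 47 → {47, 64, 65, 68, 71, 73}
insert 46 → {46, 47, 64, 65, 68, 71, 73}
insert 51 → {46, 47, 51, 64, 65, 68, 71, 73}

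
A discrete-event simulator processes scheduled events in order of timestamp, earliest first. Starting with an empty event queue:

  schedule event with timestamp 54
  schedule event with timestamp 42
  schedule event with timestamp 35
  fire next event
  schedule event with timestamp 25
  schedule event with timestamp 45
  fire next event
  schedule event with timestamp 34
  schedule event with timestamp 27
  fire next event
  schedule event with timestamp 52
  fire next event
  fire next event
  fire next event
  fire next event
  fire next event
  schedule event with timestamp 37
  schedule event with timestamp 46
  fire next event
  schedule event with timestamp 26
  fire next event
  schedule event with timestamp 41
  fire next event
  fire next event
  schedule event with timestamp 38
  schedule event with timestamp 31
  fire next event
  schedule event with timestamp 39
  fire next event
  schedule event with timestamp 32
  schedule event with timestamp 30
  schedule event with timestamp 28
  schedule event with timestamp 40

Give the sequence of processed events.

35, 25, 27, 34, 42, 45, 52, 54, 37, 26, 41, 46, 31, 38

insert 54 → {54}
insert 42 → {42, 54}
insert 35 → {35, 42, 54}
fire next event → 35; now {42, 54}
insert 25 → {25, 42, 54}
insert 45 → {25, 42, 45, 54}
fire next event → 25; now {42, 45, 54}
insert 34 → {34, 42, 45, 54}
insert 27 → {27, 34, 42, 45, 54}
fire next event → 27; now {34, 42, 45, 54}
insert 52 → {34, 42, 45, 52, 54}
fire next event → 34; now {42, 45, 52, 54}
fire next event → 42; now {45, 52, 54}
fire next event → 45; now {52, 54}
fire next event → 52; now {54}
fire next event → 54; now {}
insert 37 → {37}
insert 46 → {37, 46}
fire next event → 37; now {46}
insert 26 → {26, 46}
fire next event → 26; now {46}
insert 41 → {41, 46}
fire next event → 41; now {46}
fire next event → 46; now {}
insert 38 → {38}
insert 31 → {31, 38}
fire next event → 31; now {38}
insert 39 → {38, 39}
fire next event → 38; now {39}
insert 32 → {32, 39}
insert 30 → {30, 32, 39}
insert 28 → {28, 30, 32, 39}
insert 40 → {28, 30, 32, 39, 40}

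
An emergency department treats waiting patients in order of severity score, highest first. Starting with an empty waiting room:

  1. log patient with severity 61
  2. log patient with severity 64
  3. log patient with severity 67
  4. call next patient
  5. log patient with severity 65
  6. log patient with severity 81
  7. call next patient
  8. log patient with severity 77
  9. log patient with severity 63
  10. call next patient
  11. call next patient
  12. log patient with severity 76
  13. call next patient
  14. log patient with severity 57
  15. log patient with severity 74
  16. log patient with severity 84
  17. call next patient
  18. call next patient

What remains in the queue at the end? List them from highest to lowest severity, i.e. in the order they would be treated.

[64, 63, 61, 57]

insert 61 → {61}
insert 64 → {64, 61}
insert 67 → {67, 64, 61}
call next patient → 67; now {64, 61}
insert 65 → {65, 64, 61}
insert 81 → {81, 65, 64, 61}
call next patient → 81; now {65, 64, 61}
insert 77 → {77, 65, 64, 61}
insert 63 → {77, 65, 64, 63, 61}
call next patient → 77; now {65, 64, 63, 61}
call next patient → 65; now {64, 63, 61}
insert 76 → {76, 64, 63, 61}
call next patient → 76; now {64, 63, 61}
insert 57 → {64, 63, 61, 57}
insert 74 → {74, 64, 63, 61, 57}
insert 84 → {84, 74, 64, 63, 61, 57}
call next patient → 84; now {74, 64, 63, 61, 57}
call next patient → 74; now {64, 63, 61, 57}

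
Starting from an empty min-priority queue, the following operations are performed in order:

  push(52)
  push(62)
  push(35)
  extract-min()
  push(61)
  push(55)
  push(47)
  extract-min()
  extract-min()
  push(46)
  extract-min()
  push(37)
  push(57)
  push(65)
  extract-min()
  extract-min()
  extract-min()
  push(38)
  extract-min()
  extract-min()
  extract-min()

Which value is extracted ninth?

61

insert 52 → {52}
insert 62 → {52, 62}
insert 35 → {35, 52, 62}
extract-min → 35; now {52, 62}
insert 61 → {52, 61, 62}
insert 55 → {52, 55, 61, 62}
insert 47 → {47, 52, 55, 61, 62}
extract-min → 47; now {52, 55, 61, 62}
extract-min → 52; now {55, 61, 62}
insert 46 → {46, 55, 61, 62}
extract-min → 46; now {55, 61, 62}
insert 37 → {37, 55, 61, 62}
insert 57 → {37, 55, 57, 61, 62}
insert 65 → {37, 55, 57, 61, 62, 65}
extract-min → 37; now {55, 57, 61, 62, 65}
extract-min → 55; now {57, 61, 62, 65}
extract-min → 57; now {61, 62, 65}
insert 38 → {38, 61, 62, 65}
extract-min → 38; now {61, 62, 65}
extract-min → 61; now {62, 65}
extract-min → 62; now {65}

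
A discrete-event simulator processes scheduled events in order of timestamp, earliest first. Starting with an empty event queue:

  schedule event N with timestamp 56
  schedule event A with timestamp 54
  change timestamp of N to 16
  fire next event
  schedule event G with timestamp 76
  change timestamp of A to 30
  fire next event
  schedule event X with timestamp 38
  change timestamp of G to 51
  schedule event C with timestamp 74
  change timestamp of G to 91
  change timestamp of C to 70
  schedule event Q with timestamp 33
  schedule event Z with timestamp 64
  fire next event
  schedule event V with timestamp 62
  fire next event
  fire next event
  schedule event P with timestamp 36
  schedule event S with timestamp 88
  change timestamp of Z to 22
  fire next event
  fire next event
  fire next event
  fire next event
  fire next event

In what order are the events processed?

N → A → Q → X → V → Z → P → C → S → G

add N (timestamp 56) → {N:56}
add A (timestamp 54) → {A:54, N:56}
update N to timestamp 16 → {N:16, A:54}
fire next event → N; now {A:54}
add G (timestamp 76) → {A:54, G:76}
update A to timestamp 30 → {A:30, G:76}
fire next event → A; now {G:76}
add X (timestamp 38) → {X:38, G:76}
update G to timestamp 51 → {X:38, G:51}
add C (timestamp 74) → {X:38, G:51, C:74}
update G to timestamp 91 → {X:38, C:74, G:91}
update C to timestamp 70 → {X:38, C:70, G:91}
add Q (timestamp 33) → {Q:33, X:38, C:70, G:91}
add Z (timestamp 64) → {Q:33, X:38, Z:64, C:70, G:91}
fire next event → Q; now {X:38, Z:64, C:70, G:91}
add V (timestamp 62) → {X:38, V:62, Z:64, C:70, G:91}
fire next event → X; now {V:62, Z:64, C:70, G:91}
fire next event → V; now {Z:64, C:70, G:91}
add P (timestamp 36) → {P:36, Z:64, C:70, G:91}
add S (timestamp 88) → {P:36, Z:64, C:70, S:88, G:91}
update Z to timestamp 22 → {Z:22, P:36, C:70, S:88, G:91}
fire next event → Z; now {P:36, C:70, S:88, G:91}
fire next event → P; now {C:70, S:88, G:91}
fire next event → C; now {S:88, G:91}
fire next event → S; now {G:91}
fire next event → G; now {}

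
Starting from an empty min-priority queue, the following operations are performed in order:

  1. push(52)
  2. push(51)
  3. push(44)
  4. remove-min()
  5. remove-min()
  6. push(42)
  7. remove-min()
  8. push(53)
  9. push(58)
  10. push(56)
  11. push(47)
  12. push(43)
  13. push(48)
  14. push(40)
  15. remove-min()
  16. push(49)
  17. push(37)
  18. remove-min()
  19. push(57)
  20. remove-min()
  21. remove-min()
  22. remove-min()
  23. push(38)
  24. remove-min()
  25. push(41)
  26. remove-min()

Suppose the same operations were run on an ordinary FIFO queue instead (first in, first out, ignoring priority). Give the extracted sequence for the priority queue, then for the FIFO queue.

insert 52 → {52}
insert 51 → {51, 52}
insert 44 → {44, 51, 52}
remove-min → 44; now {51, 52}
remove-min → 51; now {52}
insert 42 → {42, 52}
remove-min → 42; now {52}
insert 53 → {52, 53}
insert 58 → {52, 53, 58}
insert 56 → {52, 53, 56, 58}
insert 47 → {47, 52, 53, 56, 58}
insert 43 → {43, 47, 52, 53, 56, 58}
insert 48 → {43, 47, 48, 52, 53, 56, 58}
insert 40 → {40, 43, 47, 48, 52, 53, 56, 58}
remove-min → 40; now {43, 47, 48, 52, 53, 56, 58}
insert 49 → {43, 47, 48, 49, 52, 53, 56, 58}
insert 37 → {37, 43, 47, 48, 49, 52, 53, 56, 58}
remove-min → 37; now {43, 47, 48, 49, 52, 53, 56, 58}
insert 57 → {43, 47, 48, 49, 52, 53, 56, 57, 58}
remove-min → 43; now {47, 48, 49, 52, 53, 56, 57, 58}
remove-min → 47; now {48, 49, 52, 53, 56, 57, 58}
remove-min → 48; now {49, 52, 53, 56, 57, 58}
insert 38 → {38, 49, 52, 53, 56, 57, 58}
remove-min → 38; now {49, 52, 53, 56, 57, 58}
insert 41 → {41, 49, 52, 53, 56, 57, 58}
remove-min → 41; now {49, 52, 53, 56, 57, 58}

priority queue: 44, 51, 42, 40, 37, 43, 47, 48, 38, 41; FIFO queue: 52 → 51 → 44 → 42 → 53 → 58 → 56 → 47 → 43 → 48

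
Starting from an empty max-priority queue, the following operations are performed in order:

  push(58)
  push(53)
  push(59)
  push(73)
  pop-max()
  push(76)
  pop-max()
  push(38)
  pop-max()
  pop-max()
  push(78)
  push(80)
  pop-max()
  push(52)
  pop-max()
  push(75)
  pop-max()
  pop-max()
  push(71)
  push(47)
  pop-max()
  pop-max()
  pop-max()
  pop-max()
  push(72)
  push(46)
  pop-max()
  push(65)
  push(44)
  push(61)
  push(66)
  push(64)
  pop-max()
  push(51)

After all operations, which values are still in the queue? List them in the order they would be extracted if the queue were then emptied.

insert 58 → {58}
insert 53 → {58, 53}
insert 59 → {59, 58, 53}
insert 73 → {73, 59, 58, 53}
pop-max → 73; now {59, 58, 53}
insert 76 → {76, 59, 58, 53}
pop-max → 76; now {59, 58, 53}
insert 38 → {59, 58, 53, 38}
pop-max → 59; now {58, 53, 38}
pop-max → 58; now {53, 38}
insert 78 → {78, 53, 38}
insert 80 → {80, 78, 53, 38}
pop-max → 80; now {78, 53, 38}
insert 52 → {78, 53, 52, 38}
pop-max → 78; now {53, 52, 38}
insert 75 → {75, 53, 52, 38}
pop-max → 75; now {53, 52, 38}
pop-max → 53; now {52, 38}
insert 71 → {71, 52, 38}
insert 47 → {71, 52, 47, 38}
pop-max → 71; now {52, 47, 38}
pop-max → 52; now {47, 38}
pop-max → 47; now {38}
pop-max → 38; now {}
insert 72 → {72}
insert 46 → {72, 46}
pop-max → 72; now {46}
insert 65 → {65, 46}
insert 44 → {65, 46, 44}
insert 61 → {65, 61, 46, 44}
insert 66 → {66, 65, 61, 46, 44}
insert 64 → {66, 65, 64, 61, 46, 44}
pop-max → 66; now {65, 64, 61, 46, 44}
insert 51 → {65, 64, 61, 51, 46, 44}

[65, 64, 61, 51, 46, 44]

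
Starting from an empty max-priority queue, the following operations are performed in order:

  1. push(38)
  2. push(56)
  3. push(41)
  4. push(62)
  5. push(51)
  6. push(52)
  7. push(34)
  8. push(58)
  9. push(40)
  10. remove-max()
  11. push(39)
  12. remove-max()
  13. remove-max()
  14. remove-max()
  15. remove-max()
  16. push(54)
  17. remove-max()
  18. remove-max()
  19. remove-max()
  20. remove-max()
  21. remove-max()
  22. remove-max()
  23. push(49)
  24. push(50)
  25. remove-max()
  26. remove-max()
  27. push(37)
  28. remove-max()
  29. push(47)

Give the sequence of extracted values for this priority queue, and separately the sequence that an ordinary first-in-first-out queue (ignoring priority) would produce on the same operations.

priority queue: 62, 58, 56, 52, 51, 54, 41, 40, 39, 38, 34, 50, 49, 37; FIFO queue: 38, 56, 41, 62, 51, 52, 34, 58, 40, 39, 54, 49, 50, 37

insert 38 → {38}
insert 56 → {56, 38}
insert 41 → {56, 41, 38}
insert 62 → {62, 56, 41, 38}
insert 51 → {62, 56, 51, 41, 38}
insert 52 → {62, 56, 52, 51, 41, 38}
insert 34 → {62, 56, 52, 51, 41, 38, 34}
insert 58 → {62, 58, 56, 52, 51, 41, 38, 34}
insert 40 → {62, 58, 56, 52, 51, 41, 40, 38, 34}
remove-max → 62; now {58, 56, 52, 51, 41, 40, 38, 34}
insert 39 → {58, 56, 52, 51, 41, 40, 39, 38, 34}
remove-max → 58; now {56, 52, 51, 41, 40, 39, 38, 34}
remove-max → 56; now {52, 51, 41, 40, 39, 38, 34}
remove-max → 52; now {51, 41, 40, 39, 38, 34}
remove-max → 51; now {41, 40, 39, 38, 34}
insert 54 → {54, 41, 40, 39, 38, 34}
remove-max → 54; now {41, 40, 39, 38, 34}
remove-max → 41; now {40, 39, 38, 34}
remove-max → 40; now {39, 38, 34}
remove-max → 39; now {38, 34}
remove-max → 38; now {34}
remove-max → 34; now {}
insert 49 → {49}
insert 50 → {50, 49}
remove-max → 50; now {49}
remove-max → 49; now {}
insert 37 → {37}
remove-max → 37; now {}
insert 47 → {47}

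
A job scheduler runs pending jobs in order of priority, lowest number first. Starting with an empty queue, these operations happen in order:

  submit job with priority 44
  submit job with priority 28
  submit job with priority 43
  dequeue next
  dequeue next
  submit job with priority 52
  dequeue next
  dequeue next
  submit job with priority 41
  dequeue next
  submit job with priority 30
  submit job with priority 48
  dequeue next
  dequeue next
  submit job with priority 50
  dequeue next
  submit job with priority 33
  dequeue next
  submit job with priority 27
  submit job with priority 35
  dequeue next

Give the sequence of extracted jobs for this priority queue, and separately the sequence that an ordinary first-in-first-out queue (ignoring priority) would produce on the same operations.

insert 44 → {44}
insert 28 → {28, 44}
insert 43 → {28, 43, 44}
dequeue next → 28; now {43, 44}
dequeue next → 43; now {44}
insert 52 → {44, 52}
dequeue next → 44; now {52}
dequeue next → 52; now {}
insert 41 → {41}
dequeue next → 41; now {}
insert 30 → {30}
insert 48 → {30, 48}
dequeue next → 30; now {48}
dequeue next → 48; now {}
insert 50 → {50}
dequeue next → 50; now {}
insert 33 → {33}
dequeue next → 33; now {}
insert 27 → {27}
insert 35 → {27, 35}
dequeue next → 27; now {35}

priority queue: 28, 43, 44, 52, 41, 30, 48, 50, 33, 27; FIFO queue: 44 → 28 → 43 → 52 → 41 → 30 → 48 → 50 → 33 → 27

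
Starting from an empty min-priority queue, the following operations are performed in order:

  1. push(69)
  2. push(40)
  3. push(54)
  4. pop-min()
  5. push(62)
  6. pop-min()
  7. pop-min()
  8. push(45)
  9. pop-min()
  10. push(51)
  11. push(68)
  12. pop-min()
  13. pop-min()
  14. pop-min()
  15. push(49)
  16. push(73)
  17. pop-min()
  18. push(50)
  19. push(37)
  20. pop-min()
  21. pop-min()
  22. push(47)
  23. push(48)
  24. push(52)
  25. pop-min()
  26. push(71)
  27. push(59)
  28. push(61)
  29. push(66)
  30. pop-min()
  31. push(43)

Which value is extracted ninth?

37

insert 69 → {69}
insert 40 → {40, 69}
insert 54 → {40, 54, 69}
pop-min → 40; now {54, 69}
insert 62 → {54, 62, 69}
pop-min → 54; now {62, 69}
pop-min → 62; now {69}
insert 45 → {45, 69}
pop-min → 45; now {69}
insert 51 → {51, 69}
insert 68 → {51, 68, 69}
pop-min → 51; now {68, 69}
pop-min → 68; now {69}
pop-min → 69; now {}
insert 49 → {49}
insert 73 → {49, 73}
pop-min → 49; now {73}
insert 50 → {50, 73}
insert 37 → {37, 50, 73}
pop-min → 37; now {50, 73}
pop-min → 50; now {73}
insert 47 → {47, 73}
insert 48 → {47, 48, 73}
insert 52 → {47, 48, 52, 73}
pop-min → 47; now {48, 52, 73}
insert 71 → {48, 52, 71, 73}
insert 59 → {48, 52, 59, 71, 73}
insert 61 → {48, 52, 59, 61, 71, 73}
insert 66 → {48, 52, 59, 61, 66, 71, 73}
pop-min → 48; now {52, 59, 61, 66, 71, 73}
insert 43 → {43, 52, 59, 61, 66, 71, 73}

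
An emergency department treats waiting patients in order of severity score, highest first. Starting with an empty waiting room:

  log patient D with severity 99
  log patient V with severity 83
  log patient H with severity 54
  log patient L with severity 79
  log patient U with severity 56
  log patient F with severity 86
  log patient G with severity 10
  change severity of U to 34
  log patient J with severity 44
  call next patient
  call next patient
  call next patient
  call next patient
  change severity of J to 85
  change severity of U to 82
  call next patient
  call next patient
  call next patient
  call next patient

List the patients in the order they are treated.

D → F → V → L → J → U → H → G

add D (severity 99) → {D:99}
add V (severity 83) → {D:99, V:83}
add H (severity 54) → {D:99, V:83, H:54}
add L (severity 79) → {D:99, V:83, L:79, H:54}
add U (severity 56) → {D:99, V:83, L:79, U:56, H:54}
add F (severity 86) → {D:99, F:86, V:83, L:79, U:56, H:54}
add G (severity 10) → {D:99, F:86, V:83, L:79, U:56, H:54, G:10}
update U to severity 34 → {D:99, F:86, V:83, L:79, H:54, U:34, G:10}
add J (severity 44) → {D:99, F:86, V:83, L:79, H:54, J:44, U:34, G:10}
call next patient → D; now {F:86, V:83, L:79, H:54, J:44, U:34, G:10}
call next patient → F; now {V:83, L:79, H:54, J:44, U:34, G:10}
call next patient → V; now {L:79, H:54, J:44, U:34, G:10}
call next patient → L; now {H:54, J:44, U:34, G:10}
update J to severity 85 → {J:85, H:54, U:34, G:10}
update U to severity 82 → {J:85, U:82, H:54, G:10}
call next patient → J; now {U:82, H:54, G:10}
call next patient → U; now {H:54, G:10}
call next patient → H; now {G:10}
call next patient → G; now {}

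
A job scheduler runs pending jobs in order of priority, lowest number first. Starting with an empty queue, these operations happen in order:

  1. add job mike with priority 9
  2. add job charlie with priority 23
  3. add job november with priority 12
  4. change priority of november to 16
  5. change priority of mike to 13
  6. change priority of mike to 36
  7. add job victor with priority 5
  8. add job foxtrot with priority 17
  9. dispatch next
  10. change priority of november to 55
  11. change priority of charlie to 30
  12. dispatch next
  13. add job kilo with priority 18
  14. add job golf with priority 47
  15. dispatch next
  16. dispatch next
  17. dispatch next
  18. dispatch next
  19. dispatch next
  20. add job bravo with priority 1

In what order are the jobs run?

add mike (priority 9) → {mike:9}
add charlie (priority 23) → {mike:9, charlie:23}
add november (priority 12) → {mike:9, november:12, charlie:23}
update november to priority 16 → {mike:9, november:16, charlie:23}
update mike to priority 13 → {mike:13, november:16, charlie:23}
update mike to priority 36 → {november:16, charlie:23, mike:36}
add victor (priority 5) → {victor:5, november:16, charlie:23, mike:36}
add foxtrot (priority 17) → {victor:5, november:16, foxtrot:17, charlie:23, mike:36}
dispatch next → victor; now {november:16, foxtrot:17, charlie:23, mike:36}
update november to priority 55 → {foxtrot:17, charlie:23, mike:36, november:55}
update charlie to priority 30 → {foxtrot:17, charlie:30, mike:36, november:55}
dispatch next → foxtrot; now {charlie:30, mike:36, november:55}
add kilo (priority 18) → {kilo:18, charlie:30, mike:36, november:55}
add golf (priority 47) → {kilo:18, charlie:30, mike:36, golf:47, november:55}
dispatch next → kilo; now {charlie:30, mike:36, golf:47, november:55}
dispatch next → charlie; now {mike:36, golf:47, november:55}
dispatch next → mike; now {golf:47, november:55}
dispatch next → golf; now {november:55}
dispatch next → november; now {}
add bravo (priority 1) → {bravo:1}

victor, foxtrot, kilo, charlie, mike, golf, november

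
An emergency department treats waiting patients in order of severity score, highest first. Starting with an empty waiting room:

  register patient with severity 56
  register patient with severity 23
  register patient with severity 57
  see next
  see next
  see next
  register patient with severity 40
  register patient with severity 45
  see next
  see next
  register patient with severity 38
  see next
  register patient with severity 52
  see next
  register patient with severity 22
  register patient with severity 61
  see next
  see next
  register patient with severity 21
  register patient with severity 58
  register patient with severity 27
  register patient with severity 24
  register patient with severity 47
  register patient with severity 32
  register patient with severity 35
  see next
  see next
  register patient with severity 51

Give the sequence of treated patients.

57, 56, 23, 45, 40, 38, 52, 61, 22, 58, 47

insert 56 → {56}
insert 23 → {56, 23}
insert 57 → {57, 56, 23}
see next → 57; now {56, 23}
see next → 56; now {23}
see next → 23; now {}
insert 40 → {40}
insert 45 → {45, 40}
see next → 45; now {40}
see next → 40; now {}
insert 38 → {38}
see next → 38; now {}
insert 52 → {52}
see next → 52; now {}
insert 22 → {22}
insert 61 → {61, 22}
see next → 61; now {22}
see next → 22; now {}
insert 21 → {21}
insert 58 → {58, 21}
insert 27 → {58, 27, 21}
insert 24 → {58, 27, 24, 21}
insert 47 → {58, 47, 27, 24, 21}
insert 32 → {58, 47, 32, 27, 24, 21}
insert 35 → {58, 47, 35, 32, 27, 24, 21}
see next → 58; now {47, 35, 32, 27, 24, 21}
see next → 47; now {35, 32, 27, 24, 21}
insert 51 → {51, 35, 32, 27, 24, 21}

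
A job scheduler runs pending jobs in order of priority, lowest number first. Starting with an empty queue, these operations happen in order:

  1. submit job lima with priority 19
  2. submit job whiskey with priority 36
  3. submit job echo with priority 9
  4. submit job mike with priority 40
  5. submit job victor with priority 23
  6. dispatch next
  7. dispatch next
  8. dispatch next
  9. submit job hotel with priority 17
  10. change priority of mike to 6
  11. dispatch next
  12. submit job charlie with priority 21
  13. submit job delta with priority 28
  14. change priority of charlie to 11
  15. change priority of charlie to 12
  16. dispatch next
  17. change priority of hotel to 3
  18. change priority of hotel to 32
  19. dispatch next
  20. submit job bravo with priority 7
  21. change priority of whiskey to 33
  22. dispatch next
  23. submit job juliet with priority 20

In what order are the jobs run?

add lima (priority 19) → {lima:19}
add whiskey (priority 36) → {lima:19, whiskey:36}
add echo (priority 9) → {echo:9, lima:19, whiskey:36}
add mike (priority 40) → {echo:9, lima:19, whiskey:36, mike:40}
add victor (priority 23) → {echo:9, lima:19, victor:23, whiskey:36, mike:40}
dispatch next → echo; now {lima:19, victor:23, whiskey:36, mike:40}
dispatch next → lima; now {victor:23, whiskey:36, mike:40}
dispatch next → victor; now {whiskey:36, mike:40}
add hotel (priority 17) → {hotel:17, whiskey:36, mike:40}
update mike to priority 6 → {mike:6, hotel:17, whiskey:36}
dispatch next → mike; now {hotel:17, whiskey:36}
add charlie (priority 21) → {hotel:17, charlie:21, whiskey:36}
add delta (priority 28) → {hotel:17, charlie:21, delta:28, whiskey:36}
update charlie to priority 11 → {charlie:11, hotel:17, delta:28, whiskey:36}
update charlie to priority 12 → {charlie:12, hotel:17, delta:28, whiskey:36}
dispatch next → charlie; now {hotel:17, delta:28, whiskey:36}
update hotel to priority 3 → {hotel:3, delta:28, whiskey:36}
update hotel to priority 32 → {delta:28, hotel:32, whiskey:36}
dispatch next → delta; now {hotel:32, whiskey:36}
add bravo (priority 7) → {bravo:7, hotel:32, whiskey:36}
update whiskey to priority 33 → {bravo:7, hotel:32, whiskey:33}
dispatch next → bravo; now {hotel:32, whiskey:33}
add juliet (priority 20) → {juliet:20, hotel:32, whiskey:33}

echo → lima → victor → mike → charlie → delta → bravo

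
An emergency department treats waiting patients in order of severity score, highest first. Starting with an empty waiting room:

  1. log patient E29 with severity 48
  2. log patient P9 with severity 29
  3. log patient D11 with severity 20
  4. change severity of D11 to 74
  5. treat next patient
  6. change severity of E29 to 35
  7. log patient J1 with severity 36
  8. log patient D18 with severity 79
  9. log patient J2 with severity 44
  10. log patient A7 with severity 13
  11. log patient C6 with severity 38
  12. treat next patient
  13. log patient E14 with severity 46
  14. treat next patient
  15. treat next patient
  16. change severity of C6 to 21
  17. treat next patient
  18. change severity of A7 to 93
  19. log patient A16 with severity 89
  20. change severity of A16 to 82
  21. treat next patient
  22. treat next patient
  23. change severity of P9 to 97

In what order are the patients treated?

D11, D18, E14, J2, J1, A7, A16

add E29 (severity 48) → {E29:48}
add P9 (severity 29) → {E29:48, P9:29}
add D11 (severity 20) → {E29:48, P9:29, D11:20}
update D11 to severity 74 → {D11:74, E29:48, P9:29}
treat next patient → D11; now {E29:48, P9:29}
update E29 to severity 35 → {E29:35, P9:29}
add J1 (severity 36) → {J1:36, E29:35, P9:29}
add D18 (severity 79) → {D18:79, J1:36, E29:35, P9:29}
add J2 (severity 44) → {D18:79, J2:44, J1:36, E29:35, P9:29}
add A7 (severity 13) → {D18:79, J2:44, J1:36, E29:35, P9:29, A7:13}
add C6 (severity 38) → {D18:79, J2:44, C6:38, J1:36, E29:35, P9:29, A7:13}
treat next patient → D18; now {J2:44, C6:38, J1:36, E29:35, P9:29, A7:13}
add E14 (severity 46) → {E14:46, J2:44, C6:38, J1:36, E29:35, P9:29, A7:13}
treat next patient → E14; now {J2:44, C6:38, J1:36, E29:35, P9:29, A7:13}
treat next patient → J2; now {C6:38, J1:36, E29:35, P9:29, A7:13}
update C6 to severity 21 → {J1:36, E29:35, P9:29, C6:21, A7:13}
treat next patient → J1; now {E29:35, P9:29, C6:21, A7:13}
update A7 to severity 93 → {A7:93, E29:35, P9:29, C6:21}
add A16 (severity 89) → {A7:93, A16:89, E29:35, P9:29, C6:21}
update A16 to severity 82 → {A7:93, A16:82, E29:35, P9:29, C6:21}
treat next patient → A7; now {A16:82, E29:35, P9:29, C6:21}
treat next patient → A16; now {E29:35, P9:29, C6:21}
update P9 to severity 97 → {P9:97, E29:35, C6:21}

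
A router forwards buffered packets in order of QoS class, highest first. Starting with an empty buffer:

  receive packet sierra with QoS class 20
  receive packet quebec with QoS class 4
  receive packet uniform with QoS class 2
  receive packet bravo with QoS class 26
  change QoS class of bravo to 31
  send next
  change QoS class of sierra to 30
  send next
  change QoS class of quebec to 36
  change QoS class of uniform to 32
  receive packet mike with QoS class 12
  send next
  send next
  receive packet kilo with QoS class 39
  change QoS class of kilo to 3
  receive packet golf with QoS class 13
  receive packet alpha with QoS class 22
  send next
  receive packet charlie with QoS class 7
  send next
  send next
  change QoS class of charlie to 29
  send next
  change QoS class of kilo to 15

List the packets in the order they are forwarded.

bravo → sierra → quebec → uniform → alpha → golf → mike → charlie

add sierra (QoS class 20) → {sierra:20}
add quebec (QoS class 4) → {sierra:20, quebec:4}
add uniform (QoS class 2) → {sierra:20, quebec:4, uniform:2}
add bravo (QoS class 26) → {bravo:26, sierra:20, quebec:4, uniform:2}
update bravo to QoS class 31 → {bravo:31, sierra:20, quebec:4, uniform:2}
send next → bravo; now {sierra:20, quebec:4, uniform:2}
update sierra to QoS class 30 → {sierra:30, quebec:4, uniform:2}
send next → sierra; now {quebec:4, uniform:2}
update quebec to QoS class 36 → {quebec:36, uniform:2}
update uniform to QoS class 32 → {quebec:36, uniform:32}
add mike (QoS class 12) → {quebec:36, uniform:32, mike:12}
send next → quebec; now {uniform:32, mike:12}
send next → uniform; now {mike:12}
add kilo (QoS class 39) → {kilo:39, mike:12}
update kilo to QoS class 3 → {mike:12, kilo:3}
add golf (QoS class 13) → {golf:13, mike:12, kilo:3}
add alpha (QoS class 22) → {alpha:22, golf:13, mike:12, kilo:3}
send next → alpha; now {golf:13, mike:12, kilo:3}
add charlie (QoS class 7) → {golf:13, mike:12, charlie:7, kilo:3}
send next → golf; now {mike:12, charlie:7, kilo:3}
send next → mike; now {charlie:7, kilo:3}
update charlie to QoS class 29 → {charlie:29, kilo:3}
send next → charlie; now {kilo:3}
update kilo to QoS class 15 → {kilo:15}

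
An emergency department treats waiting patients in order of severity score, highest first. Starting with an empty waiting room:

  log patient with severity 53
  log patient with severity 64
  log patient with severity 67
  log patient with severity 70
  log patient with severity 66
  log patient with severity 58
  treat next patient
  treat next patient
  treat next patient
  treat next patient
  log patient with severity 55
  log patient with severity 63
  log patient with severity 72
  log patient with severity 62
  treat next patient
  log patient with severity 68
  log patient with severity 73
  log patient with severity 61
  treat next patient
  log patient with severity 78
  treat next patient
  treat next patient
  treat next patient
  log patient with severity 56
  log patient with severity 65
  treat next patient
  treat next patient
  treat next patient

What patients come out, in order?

70, 67, 66, 64, 72, 73, 78, 68, 63, 65, 62, 61

insert 53 → {53}
insert 64 → {64, 53}
insert 67 → {67, 64, 53}
insert 70 → {70, 67, 64, 53}
insert 66 → {70, 67, 66, 64, 53}
insert 58 → {70, 67, 66, 64, 58, 53}
treat next patient → 70; now {67, 66, 64, 58, 53}
treat next patient → 67; now {66, 64, 58, 53}
treat next patient → 66; now {64, 58, 53}
treat next patient → 64; now {58, 53}
insert 55 → {58, 55, 53}
insert 63 → {63, 58, 55, 53}
insert 72 → {72, 63, 58, 55, 53}
insert 62 → {72, 63, 62, 58, 55, 53}
treat next patient → 72; now {63, 62, 58, 55, 53}
insert 68 → {68, 63, 62, 58, 55, 53}
insert 73 → {73, 68, 63, 62, 58, 55, 53}
insert 61 → {73, 68, 63, 62, 61, 58, 55, 53}
treat next patient → 73; now {68, 63, 62, 61, 58, 55, 53}
insert 78 → {78, 68, 63, 62, 61, 58, 55, 53}
treat next patient → 78; now {68, 63, 62, 61, 58, 55, 53}
treat next patient → 68; now {63, 62, 61, 58, 55, 53}
treat next patient → 63; now {62, 61, 58, 55, 53}
insert 56 → {62, 61, 58, 56, 55, 53}
insert 65 → {65, 62, 61, 58, 56, 55, 53}
treat next patient → 65; now {62, 61, 58, 56, 55, 53}
treat next patient → 62; now {61, 58, 56, 55, 53}
treat next patient → 61; now {58, 56, 55, 53}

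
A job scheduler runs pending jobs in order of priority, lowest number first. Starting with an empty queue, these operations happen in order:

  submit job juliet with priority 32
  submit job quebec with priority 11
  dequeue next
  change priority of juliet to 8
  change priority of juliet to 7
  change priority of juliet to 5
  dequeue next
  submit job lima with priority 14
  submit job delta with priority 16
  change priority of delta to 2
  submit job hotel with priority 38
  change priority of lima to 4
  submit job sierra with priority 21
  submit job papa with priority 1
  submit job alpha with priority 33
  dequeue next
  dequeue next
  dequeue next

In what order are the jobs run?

[quebec, juliet, papa, delta, lima]

add juliet (priority 32) → {juliet:32}
add quebec (priority 11) → {quebec:11, juliet:32}
dequeue next → quebec; now {juliet:32}
update juliet to priority 8 → {juliet:8}
update juliet to priority 7 → {juliet:7}
update juliet to priority 5 → {juliet:5}
dequeue next → juliet; now {}
add lima (priority 14) → {lima:14}
add delta (priority 16) → {lima:14, delta:16}
update delta to priority 2 → {delta:2, lima:14}
add hotel (priority 38) → {delta:2, lima:14, hotel:38}
update lima to priority 4 → {delta:2, lima:4, hotel:38}
add sierra (priority 21) → {delta:2, lima:4, sierra:21, hotel:38}
add papa (priority 1) → {papa:1, delta:2, lima:4, sierra:21, hotel:38}
add alpha (priority 33) → {papa:1, delta:2, lima:4, sierra:21, alpha:33, hotel:38}
dequeue next → papa; now {delta:2, lima:4, sierra:21, alpha:33, hotel:38}
dequeue next → delta; now {lima:4, sierra:21, alpha:33, hotel:38}
dequeue next → lima; now {sierra:21, alpha:33, hotel:38}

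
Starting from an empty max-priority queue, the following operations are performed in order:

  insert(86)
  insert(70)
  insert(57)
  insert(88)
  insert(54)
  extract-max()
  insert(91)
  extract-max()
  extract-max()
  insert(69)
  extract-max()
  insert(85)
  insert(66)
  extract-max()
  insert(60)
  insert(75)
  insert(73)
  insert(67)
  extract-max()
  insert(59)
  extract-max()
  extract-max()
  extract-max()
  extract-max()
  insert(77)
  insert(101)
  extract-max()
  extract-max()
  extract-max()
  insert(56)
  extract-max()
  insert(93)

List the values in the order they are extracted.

88 → 91 → 86 → 70 → 85 → 75 → 73 → 69 → 67 → 66 → 101 → 77 → 60 → 59

insert 86 → {86}
insert 70 → {86, 70}
insert 57 → {86, 70, 57}
insert 88 → {88, 86, 70, 57}
insert 54 → {88, 86, 70, 57, 54}
extract-max → 88; now {86, 70, 57, 54}
insert 91 → {91, 86, 70, 57, 54}
extract-max → 91; now {86, 70, 57, 54}
extract-max → 86; now {70, 57, 54}
insert 69 → {70, 69, 57, 54}
extract-max → 70; now {69, 57, 54}
insert 85 → {85, 69, 57, 54}
insert 66 → {85, 69, 66, 57, 54}
extract-max → 85; now {69, 66, 57, 54}
insert 60 → {69, 66, 60, 57, 54}
insert 75 → {75, 69, 66, 60, 57, 54}
insert 73 → {75, 73, 69, 66, 60, 57, 54}
insert 67 → {75, 73, 69, 67, 66, 60, 57, 54}
extract-max → 75; now {73, 69, 67, 66, 60, 57, 54}
insert 59 → {73, 69, 67, 66, 60, 59, 57, 54}
extract-max → 73; now {69, 67, 66, 60, 59, 57, 54}
extract-max → 69; now {67, 66, 60, 59, 57, 54}
extract-max → 67; now {66, 60, 59, 57, 54}
extract-max → 66; now {60, 59, 57, 54}
insert 77 → {77, 60, 59, 57, 54}
insert 101 → {101, 77, 60, 59, 57, 54}
extract-max → 101; now {77, 60, 59, 57, 54}
extract-max → 77; now {60, 59, 57, 54}
extract-max → 60; now {59, 57, 54}
insert 56 → {59, 57, 56, 54}
extract-max → 59; now {57, 56, 54}
insert 93 → {93, 57, 56, 54}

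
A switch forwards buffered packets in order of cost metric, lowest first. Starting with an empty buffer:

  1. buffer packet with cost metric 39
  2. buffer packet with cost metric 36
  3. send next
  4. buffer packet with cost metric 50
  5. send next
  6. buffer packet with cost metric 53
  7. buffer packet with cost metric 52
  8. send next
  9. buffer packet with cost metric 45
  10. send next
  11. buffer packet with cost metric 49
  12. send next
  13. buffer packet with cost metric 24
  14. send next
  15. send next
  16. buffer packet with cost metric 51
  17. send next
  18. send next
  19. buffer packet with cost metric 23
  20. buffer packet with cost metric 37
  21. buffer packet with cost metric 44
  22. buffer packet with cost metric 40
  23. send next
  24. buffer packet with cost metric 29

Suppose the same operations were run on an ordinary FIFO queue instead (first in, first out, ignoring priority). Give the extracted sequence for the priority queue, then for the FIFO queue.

insert 39 → {39}
insert 36 → {36, 39}
send next → 36; now {39}
insert 50 → {39, 50}
send next → 39; now {50}
insert 53 → {50, 53}
insert 52 → {50, 52, 53}
send next → 50; now {52, 53}
insert 45 → {45, 52, 53}
send next → 45; now {52, 53}
insert 49 → {49, 52, 53}
send next → 49; now {52, 53}
insert 24 → {24, 52, 53}
send next → 24; now {52, 53}
send next → 52; now {53}
insert 51 → {51, 53}
send next → 51; now {53}
send next → 53; now {}
insert 23 → {23}
insert 37 → {23, 37}
insert 44 → {23, 37, 44}
insert 40 → {23, 37, 40, 44}
send next → 23; now {37, 40, 44}
insert 29 → {29, 37, 40, 44}

priority queue: [36, 39, 50, 45, 49, 24, 52, 51, 53, 23]; FIFO queue: 39, 36, 50, 53, 52, 45, 49, 24, 51, 23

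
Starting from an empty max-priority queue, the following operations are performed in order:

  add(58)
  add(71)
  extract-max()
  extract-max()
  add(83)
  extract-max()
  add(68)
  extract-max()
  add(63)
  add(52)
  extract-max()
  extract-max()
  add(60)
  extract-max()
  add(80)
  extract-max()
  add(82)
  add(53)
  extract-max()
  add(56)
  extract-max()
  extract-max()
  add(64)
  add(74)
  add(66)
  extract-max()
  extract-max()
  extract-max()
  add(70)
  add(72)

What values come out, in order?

71 → 58 → 83 → 68 → 63 → 52 → 60 → 80 → 82 → 56 → 53 → 74 → 66 → 64

insert 58 → {58}
insert 71 → {71, 58}
extract-max → 71; now {58}
extract-max → 58; now {}
insert 83 → {83}
extract-max → 83; now {}
insert 68 → {68}
extract-max → 68; now {}
insert 63 → {63}
insert 52 → {63, 52}
extract-max → 63; now {52}
extract-max → 52; now {}
insert 60 → {60}
extract-max → 60; now {}
insert 80 → {80}
extract-max → 80; now {}
insert 82 → {82}
insert 53 → {82, 53}
extract-max → 82; now {53}
insert 56 → {56, 53}
extract-max → 56; now {53}
extract-max → 53; now {}
insert 64 → {64}
insert 74 → {74, 64}
insert 66 → {74, 66, 64}
extract-max → 74; now {66, 64}
extract-max → 66; now {64}
extract-max → 64; now {}
insert 70 → {70}
insert 72 → {72, 70}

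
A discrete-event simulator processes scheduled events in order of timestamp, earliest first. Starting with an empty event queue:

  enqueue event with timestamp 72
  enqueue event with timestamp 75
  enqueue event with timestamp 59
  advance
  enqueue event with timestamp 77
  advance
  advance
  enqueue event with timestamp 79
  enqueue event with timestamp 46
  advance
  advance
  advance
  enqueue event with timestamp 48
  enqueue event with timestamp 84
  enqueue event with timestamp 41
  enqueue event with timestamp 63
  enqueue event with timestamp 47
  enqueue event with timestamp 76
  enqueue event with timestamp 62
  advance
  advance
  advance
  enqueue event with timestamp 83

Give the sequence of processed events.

insert 72 → {72}
insert 75 → {72, 75}
insert 59 → {59, 72, 75}
advance → 59; now {72, 75}
insert 77 → {72, 75, 77}
advance → 72; now {75, 77}
advance → 75; now {77}
insert 79 → {77, 79}
insert 46 → {46, 77, 79}
advance → 46; now {77, 79}
advance → 77; now {79}
advance → 79; now {}
insert 48 → {48}
insert 84 → {48, 84}
insert 41 → {41, 48, 84}
insert 63 → {41, 48, 63, 84}
insert 47 → {41, 47, 48, 63, 84}
insert 76 → {41, 47, 48, 63, 76, 84}
insert 62 → {41, 47, 48, 62, 63, 76, 84}
advance → 41; now {47, 48, 62, 63, 76, 84}
advance → 47; now {48, 62, 63, 76, 84}
advance → 48; now {62, 63, 76, 84}
insert 83 → {62, 63, 76, 83, 84}

[59, 72, 75, 46, 77, 79, 41, 47, 48]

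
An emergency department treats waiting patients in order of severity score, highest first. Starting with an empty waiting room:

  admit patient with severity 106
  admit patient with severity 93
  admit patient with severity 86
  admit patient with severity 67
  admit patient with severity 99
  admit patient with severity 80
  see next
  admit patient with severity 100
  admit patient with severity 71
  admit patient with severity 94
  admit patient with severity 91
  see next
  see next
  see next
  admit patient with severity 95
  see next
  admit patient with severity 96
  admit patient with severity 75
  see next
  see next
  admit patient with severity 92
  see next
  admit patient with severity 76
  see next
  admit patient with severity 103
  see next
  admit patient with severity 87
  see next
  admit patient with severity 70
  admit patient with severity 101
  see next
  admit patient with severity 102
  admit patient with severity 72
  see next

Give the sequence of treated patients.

insert 106 → {106}
insert 93 → {106, 93}
insert 86 → {106, 93, 86}
insert 67 → {106, 93, 86, 67}
insert 99 → {106, 99, 93, 86, 67}
insert 80 → {106, 99, 93, 86, 80, 67}
see next → 106; now {99, 93, 86, 80, 67}
insert 100 → {100, 99, 93, 86, 80, 67}
insert 71 → {100, 99, 93, 86, 80, 71, 67}
insert 94 → {100, 99, 94, 93, 86, 80, 71, 67}
insert 91 → {100, 99, 94, 93, 91, 86, 80, 71, 67}
see next → 100; now {99, 94, 93, 91, 86, 80, 71, 67}
see next → 99; now {94, 93, 91, 86, 80, 71, 67}
see next → 94; now {93, 91, 86, 80, 71, 67}
insert 95 → {95, 93, 91, 86, 80, 71, 67}
see next → 95; now {93, 91, 86, 80, 71, 67}
insert 96 → {96, 93, 91, 86, 80, 71, 67}
insert 75 → {96, 93, 91, 86, 80, 75, 71, 67}
see next → 96; now {93, 91, 86, 80, 75, 71, 67}
see next → 93; now {91, 86, 80, 75, 71, 67}
insert 92 → {92, 91, 86, 80, 75, 71, 67}
see next → 92; now {91, 86, 80, 75, 71, 67}
insert 76 → {91, 86, 80, 76, 75, 71, 67}
see next → 91; now {86, 80, 76, 75, 71, 67}
insert 103 → {103, 86, 80, 76, 75, 71, 67}
see next → 103; now {86, 80, 76, 75, 71, 67}
insert 87 → {87, 86, 80, 76, 75, 71, 67}
see next → 87; now {86, 80, 76, 75, 71, 67}
insert 70 → {86, 80, 76, 75, 71, 70, 67}
insert 101 → {101, 86, 80, 76, 75, 71, 70, 67}
see next → 101; now {86, 80, 76, 75, 71, 70, 67}
insert 102 → {102, 86, 80, 76, 75, 71, 70, 67}
insert 72 → {102, 86, 80, 76, 75, 72, 71, 70, 67}
see next → 102; now {86, 80, 76, 75, 72, 71, 70, 67}

106, 100, 99, 94, 95, 96, 93, 92, 91, 103, 87, 101, 102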